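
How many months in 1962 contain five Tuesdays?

A month has five Tuesdays exactly when Tuesday falls within its first (length − 28) days.
Jan: 31 days, starts Mon → 5 of Mon, Tue, Wed ✓
Feb: 28 days, starts Thu → 5 of (none)
Mar: 31 days, starts Thu → 5 of Thu, Fri, Sat
Apr: 30 days, starts Sun → 5 of Sun, Mon
May: 31 days, starts Tue → 5 of Tue, Wed, Thu ✓
Jun: 30 days, starts Fri → 5 of Fri, Sat
Jul: 31 days, starts Sun → 5 of Sun, Mon, Tue ✓
Aug: 31 days, starts Wed → 5 of Wed, Thu, Fri
Sep: 30 days, starts Sat → 5 of Sat, Sun
Oct: 31 days, starts Mon → 5 of Mon, Tue, Wed ✓
Nov: 30 days, starts Thu → 5 of Thu, Fri
Dec: 31 days, starts Sat → 5 of Sat, Sun, Mon
Months with five Tuesdays: Jan, May, Jul, Oct.

4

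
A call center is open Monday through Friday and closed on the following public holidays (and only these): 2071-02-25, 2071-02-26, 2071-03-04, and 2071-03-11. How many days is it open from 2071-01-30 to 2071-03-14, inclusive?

27

2071-01-30 is a Friday.
From 2071-01-30 to 2071-03-14 is 44 days inclusive.
44 = 7 × 6 + 2, so there are 6 full weeks plus 2 extra days.
Each full week contributes 5 weekdays (Mon–Fri): 6 × 5 = 30.
The 2 extra days are Friday, Saturday — 1 of them qualifies.
Total: 30 + 1 = 31.
Holidays: 2071-02-25 (Wed); 2071-02-26 (Thu); 2071-03-04 (Wed); 2071-03-11 (Wed).
All 4 holidays fall on weekdays, so subtract 4.
Business days: 31 − 4 = 27.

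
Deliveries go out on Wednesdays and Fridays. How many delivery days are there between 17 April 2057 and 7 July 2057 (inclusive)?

24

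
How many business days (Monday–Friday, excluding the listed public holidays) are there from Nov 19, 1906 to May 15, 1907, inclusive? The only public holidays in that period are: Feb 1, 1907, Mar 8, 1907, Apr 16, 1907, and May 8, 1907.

124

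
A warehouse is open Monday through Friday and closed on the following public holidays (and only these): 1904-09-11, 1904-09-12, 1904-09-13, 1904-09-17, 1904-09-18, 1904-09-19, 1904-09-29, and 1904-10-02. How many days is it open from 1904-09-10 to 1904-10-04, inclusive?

1904-09-10 is a Saturday.
From 1904-09-10 to 1904-10-04 is 25 days inclusive.
25 = 7 × 3 + 4, so there are 3 full weeks plus 4 extra days.
Each full week contributes 5 weekdays (Mon–Fri): 3 × 5 = 15.
The 4 extra days are Saturday, Sunday, Monday, Tuesday — 2 of them qualify.
Total: 15 + 2 = 17.
Holidays: 1904-09-11 (Sun); 1904-09-12 (Mon); 1904-09-13 (Tue); 1904-09-17 (Sat); 1904-09-18 (Sun); 1904-09-19 (Mon); 1904-09-29 (Thu); 1904-10-02 (Sun).
4 of the 8 holidays fall on weekdays; the rest are weekends and were already excluded.
Business days: 17 − 4 = 13.

13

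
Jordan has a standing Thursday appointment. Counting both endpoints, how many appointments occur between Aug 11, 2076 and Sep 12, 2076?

5

Aug 11, 2076 is a Tuesday.
From Aug 11, 2076 to Sep 12, 2076 is 33 days inclusive.
33 = 7 × 4 + 5, so there are 4 full weeks plus 5 extra days.
Each full week contributes one Thursday: 4 so far.
The 5 extra days are Tue, Wed, Thu, Fri, Sat — 1 of them qualifies.
Total: 4 + 1 = 5.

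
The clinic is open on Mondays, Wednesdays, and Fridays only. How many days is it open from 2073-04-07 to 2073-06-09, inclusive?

2073-04-07 is a Friday.
That's 64 days from start to end, counting both.
64 = 7 × 9 + 1, so there are 9 full weeks plus 1 extra day.
Each full week contributes 3 days from the set (Mon, Wed, Fri): 9 × 3 = 27.
The 1 extra day is Friday — 1 of them qualifies.
Total: 27 + 1 = 28.

28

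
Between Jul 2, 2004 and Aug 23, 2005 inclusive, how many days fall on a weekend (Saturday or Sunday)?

120

Jul 2, 2004 is a Friday.
The range spans 418 days (inclusive of both endpoints).
418 = 7 × 59 + 5, so there are 59 full weeks plus 5 extra days.
Each full week contributes 2 weekend days (Sat, Sun): 59 × 2 = 118.
The 5 extra days are Fri, Sat, Sun, Mon, Tue — 2 of them qualify.
Total: 118 + 2 = 120.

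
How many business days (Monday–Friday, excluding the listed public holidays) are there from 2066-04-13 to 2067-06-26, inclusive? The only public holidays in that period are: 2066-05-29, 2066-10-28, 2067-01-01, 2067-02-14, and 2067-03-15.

311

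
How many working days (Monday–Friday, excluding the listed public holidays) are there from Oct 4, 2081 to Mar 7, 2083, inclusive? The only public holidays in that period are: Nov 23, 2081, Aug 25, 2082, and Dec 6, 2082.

Oct 4, 2081 is a Saturday.
From Oct 4, 2081 to Mar 7, 2083 is 520 days inclusive.
520 = 7 × 74 + 2, so there are 74 full weeks plus 2 extra days.
Each full week contributes 5 weekdays (Mon–Fri): 74 × 5 = 370.
The 2 extra days are Sat, Sun — none qualify.
Total: 370 + 0 = 370.
Holidays: Nov 23, 2081 (Sun); Aug 25, 2082 (Tue); Dec 6, 2082 (Sun).
1 of the 3 holidays fall on weekdays; the rest are weekends and were already excluded.
Business days: 370 − 1 = 369.

369 working days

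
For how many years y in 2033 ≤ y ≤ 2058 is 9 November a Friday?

Day of week of November 9 in each year:
2033: Wed, 2034: Thu, 2035: Fri ✓, 2036: Sun, 2037: Mon, 2038: Tue, 2039: Wed, 2040: Fri ✓, 2041: Sat, 2042: Sun, 2043: Mon, 2044: Wed, 2045: Thu, 2046: Fri ✓, 2047: Sat, 2048: Mon, 2049: Tue, 2050: Wed, 2051: Thu, 2052: Sat, 2053: Sun, 2054: Mon, 2055: Tue, 2056: Thu, 2057: Fri ✓, 2058: Sat
Fridays: 2035, 2040, 2046, 2057.

4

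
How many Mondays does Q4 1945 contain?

14

1 October 1945 is a Monday.
The range spans 92 days (inclusive of both endpoints).
92 = 7 × 13 + 1, so there are 13 full weeks plus 1 extra day.
Each full week contributes one Monday: 13 so far.
The 1 extra day is Monday — 1 of them qualifies.
Total: 13 + 1 = 14.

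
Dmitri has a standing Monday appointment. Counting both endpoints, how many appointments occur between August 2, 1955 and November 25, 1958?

173 Mondays

August 2, 1955 is a Tuesday.
From August 2, 1955 to November 25, 1958 is 1212 days inclusive.
1212 = 7 × 173 + 1, so there are 173 full weeks plus 1 extra day.
Each full week contributes one Monday: 173 so far.
The 1 extra day is Tue — none qualify.
Total: 173 + 0 = 173.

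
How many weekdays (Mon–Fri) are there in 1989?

260 weekdays

Jan 1, 1989 is a Sunday.
From Jan 1, 1989 to Dec 31, 1989 is 365 days inclusive.
365 = 7 × 52 + 1, so there are 52 full weeks plus 1 extra day.
Each full week contributes 5 weekdays (Mon–Fri): 52 × 5 = 260.
The 1 extra day is Sun — none qualify.
Total: 260 + 0 = 260.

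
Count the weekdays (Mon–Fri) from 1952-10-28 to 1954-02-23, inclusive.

346 weekdays

1952-10-28 is a Tuesday.
That's 484 days from start to end, counting both.
484 = 7 × 69 + 1, so there are 69 full weeks plus 1 extra day.
Each full week contributes 5 weekdays (Mon–Fri): 69 × 5 = 345.
The 1 extra day is Tuesday — 1 of them qualifies.
Total: 345 + 1 = 346.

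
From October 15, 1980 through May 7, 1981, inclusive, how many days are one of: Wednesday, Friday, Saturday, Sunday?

117

October 15, 1980 is a Wednesday.
The range spans 205 days (inclusive of both endpoints).
205 = 7 × 29 + 2, so there are 29 full weeks plus 2 extra days.
Each full week contributes 4 days from the set (Wed, Fri, Sat, Sun): 29 × 4 = 116.
The 2 extra days are Wednesday, Thursday — 1 of them qualifies.
Total: 116 + 1 = 117.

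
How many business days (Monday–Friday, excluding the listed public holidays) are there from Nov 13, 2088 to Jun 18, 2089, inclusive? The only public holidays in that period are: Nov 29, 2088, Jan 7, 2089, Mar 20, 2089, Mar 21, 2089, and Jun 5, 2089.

Nov 13, 2088 is a Saturday.
From Nov 13, 2088 to Jun 18, 2089 is 218 days inclusive.
218 = 7 × 31 + 1, so there are 31 full weeks plus 1 extra day.
Each full week contributes 5 weekdays (Mon–Fri): 31 × 5 = 155.
The 1 extra day is Saturday — none qualify.
Total: 155 + 0 = 155.
Holidays: Nov 29, 2088 (Mon); Jan 7, 2089 (Fri); Mar 20, 2089 (Sun); Mar 21, 2089 (Mon); Jun 5, 2089 (Sun).
3 of the 5 holidays fall on weekdays; the rest are weekends and were already excluded.
Business days: 155 − 3 = 152.

152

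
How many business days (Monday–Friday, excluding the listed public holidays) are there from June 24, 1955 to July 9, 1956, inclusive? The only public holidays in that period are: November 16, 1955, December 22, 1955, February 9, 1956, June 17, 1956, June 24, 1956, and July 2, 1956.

June 24, 1955 is a Friday.
The range spans 382 days (inclusive of both endpoints).
382 = 7 × 54 + 4, so there are 54 full weeks plus 4 extra days.
Each full week contributes 5 weekdays (Mon–Fri): 54 × 5 = 270.
The 4 extra days are Fri, Sat, Sun, Mon — 2 of them qualify.
Total: 270 + 2 = 272.
Holidays: November 16, 1955 (Wed); December 22, 1955 (Thu); February 9, 1956 (Thu); June 17, 1956 (Sun); June 24, 1956 (Sun); July 2, 1956 (Mon).
4 of the 6 holidays fall on weekdays; the rest are weekends and were already excluded.
Business days: 272 − 4 = 268.

268 business days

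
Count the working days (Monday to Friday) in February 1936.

Feb 1, 1936 is a Saturday.
The range spans 29 days (inclusive of both endpoints).
29 = 7 × 4 + 1, so there are 4 full weeks plus 1 extra day.
Each full week contributes 5 weekdays (Mon–Fri): 4 × 5 = 20.
The 1 extra day is Saturday — none qualify.
Total: 20 + 0 = 20.

20 weekdays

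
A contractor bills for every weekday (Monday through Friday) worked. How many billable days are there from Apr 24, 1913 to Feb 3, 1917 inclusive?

Apr 24, 1913 is a Thursday.
From Apr 24, 1913 to Feb 3, 1917 is 1382 days inclusive.
1382 = 7 × 197 + 3, so there are 197 full weeks plus 3 extra days.
Each full week contributes 5 weekdays (Mon–Fri): 197 × 5 = 985.
The 3 extra days are Thu, Fri, Sat — 2 of them qualify.
Total: 985 + 2 = 987.

987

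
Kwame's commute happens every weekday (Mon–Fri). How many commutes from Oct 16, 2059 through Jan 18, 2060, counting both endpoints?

Oct 16, 2059 is a Thursday.
From Oct 16, 2059 to Jan 18, 2060 is 95 days inclusive.
95 = 7 × 13 + 4, so there are 13 full weeks plus 4 extra days.
Each full week contributes 5 weekdays (Mon–Fri): 13 × 5 = 65.
The 4 extra days are Thursday, Friday, Saturday, Sunday — 2 of them qualify.
Total: 65 + 2 = 67.

67 weekdays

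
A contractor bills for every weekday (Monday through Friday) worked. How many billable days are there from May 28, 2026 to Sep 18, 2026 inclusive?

82

May 28, 2026 is a Thursday.
The range spans 114 days (inclusive of both endpoints).
114 = 7 × 16 + 2, so there are 16 full weeks plus 2 extra days.
Each full week contributes 5 weekdays (Mon–Fri): 16 × 5 = 80.
The 2 extra days are Thu, Fri — 2 of them qualify.
Total: 80 + 2 = 82.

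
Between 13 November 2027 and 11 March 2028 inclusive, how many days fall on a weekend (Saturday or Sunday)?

13 November 2027 is a Saturday.
That's 120 days from start to end, counting both.
120 = 7 × 17 + 1, so there are 17 full weeks plus 1 extra day.
Each full week contributes 2 weekend days (Sat, Sun): 17 × 2 = 34.
The 1 extra day is Sat — 1 of them qualifies.
Total: 34 + 1 = 35.

35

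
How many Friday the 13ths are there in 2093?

3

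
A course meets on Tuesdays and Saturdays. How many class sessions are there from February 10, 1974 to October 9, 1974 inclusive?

February 10, 1974 is a Sunday.
The range spans 242 days (inclusive of both endpoints).
242 = 7 × 34 + 4, so there are 34 full weeks plus 4 extra days.
Each full week contributes 2 days from the set (Tue, Sat): 34 × 2 = 68.
The 4 extra days are Sun, Mon, Tue, Wed — 1 of them qualifies.
Total: 68 + 1 = 69.

69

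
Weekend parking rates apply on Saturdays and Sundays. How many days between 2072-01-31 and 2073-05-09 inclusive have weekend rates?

2072-01-31 is a Sunday.
From 2072-01-31 to 2073-05-09 is 465 days inclusive.
465 = 7 × 66 + 3, so there are 66 full weeks plus 3 extra days.
Each full week contributes 2 weekend days (Sat, Sun): 66 × 2 = 132.
The 3 extra days are Sunday, Monday, Tuesday — 1 of them qualifies.
Total: 132 + 1 = 133.

133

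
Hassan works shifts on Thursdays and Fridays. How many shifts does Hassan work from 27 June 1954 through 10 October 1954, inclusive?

27 June 1954 is a Sunday.
That's 106 days from start to end, counting both.
106 = 7 × 15 + 1, so there are 15 full weeks plus 1 extra day.
Each full week contributes 2 days from the set (Thu, Fri): 15 × 2 = 30.
The 1 extra day is Sunday — none qualify.
Total: 30 + 0 = 30.

30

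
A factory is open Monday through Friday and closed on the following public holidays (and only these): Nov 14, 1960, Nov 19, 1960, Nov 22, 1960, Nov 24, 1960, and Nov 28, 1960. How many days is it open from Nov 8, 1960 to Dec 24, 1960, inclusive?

Nov 8, 1960 is a Tuesday.
That's 47 days from start to end, counting both.
47 = 7 × 6 + 5, so there are 6 full weeks plus 5 extra days.
Each full week contributes 5 weekdays (Mon–Fri): 6 × 5 = 30.
The 5 extra days are Tue, Wed, Thu, Fri, Sat — 4 of them qualify.
Total: 30 + 4 = 34.
Holidays: Nov 14, 1960 (Mon); Nov 19, 1960 (Sat); Nov 22, 1960 (Tue); Nov 24, 1960 (Thu); Nov 28, 1960 (Mon).
4 of the 5 holidays fall on weekdays; the rest are weekends and were already excluded.
Business days: 34 − 4 = 30.

30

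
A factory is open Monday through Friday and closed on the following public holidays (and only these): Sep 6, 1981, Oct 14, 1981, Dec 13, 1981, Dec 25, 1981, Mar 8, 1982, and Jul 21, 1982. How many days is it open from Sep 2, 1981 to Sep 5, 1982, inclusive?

259 business days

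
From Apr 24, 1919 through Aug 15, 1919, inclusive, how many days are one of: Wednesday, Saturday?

32

Apr 24, 1919 is a Thursday.
That's 114 days from start to end, counting both.
114 = 7 × 16 + 2, so there are 16 full weeks plus 2 extra days.
Each full week contributes 2 days from the set (Wed, Sat): 16 × 2 = 32.
The 2 extra days are Thu, Fri — none qualify.
Total: 32 + 0 = 32.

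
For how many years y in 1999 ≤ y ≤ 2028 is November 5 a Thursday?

4

Day of week of November 5 in each year:
1999: Fri, 2000: Sun, 2001: Mon, 2002: Tue, 2003: Wed, 2004: Fri, 2005: Sat, 2006: Sun, 2007: Mon, 2008: Wed, 2009: Thu ✓, 2010: Fri, 2011: Sat, 2012: Mon, 2013: Tue, 2014: Wed, 2015: Thu ✓, 2016: Sat, 2017: Sun, 2018: Mon, 2019: Tue, 2020: Thu ✓, 2021: Fri, 2022: Sat, 2023: Sun, 2024: Tue, 2025: Wed, 2026: Thu ✓, 2027: Fri, 2028: Sun
Thursdays: 2009, 2015, 2020, 2026.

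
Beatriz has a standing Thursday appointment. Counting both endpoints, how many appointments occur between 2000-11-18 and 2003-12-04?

159

2000-11-18 is a Saturday.
That's 1112 days from start to end, counting both.
1112 = 7 × 158 + 6, so there are 158 full weeks plus 6 extra days.
Each full week contributes one Thursday: 158 so far.
The 6 extra days are Saturday, Sunday, Monday, Tuesday, Wednesday, Thursday — 1 of them qualifies.
Total: 158 + 1 = 159.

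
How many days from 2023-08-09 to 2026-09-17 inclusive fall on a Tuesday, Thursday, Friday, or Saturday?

2023-08-09 is a Wednesday.
That's 1136 days from start to end, counting both.
1136 = 7 × 162 + 2, so there are 162 full weeks plus 2 extra days.
Each full week contributes 4 days from the set (Tue, Thu, Fri, Sat): 162 × 4 = 648.
The 2 extra days are Wed, Thu — 1 of them qualifies.
Total: 648 + 1 = 649.

649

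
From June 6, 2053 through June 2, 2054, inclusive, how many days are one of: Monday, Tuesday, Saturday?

156

June 6, 2053 is a Friday.
That's 362 days from start to end, counting both.
362 = 7 × 51 + 5, so there are 51 full weeks plus 5 extra days.
Each full week contributes 3 days from the set (Mon, Tue, Sat): 51 × 3 = 153.
The 5 extra days are Friday, Saturday, Sunday, Monday, Tuesday — 3 of them qualify.
Total: 153 + 3 = 156.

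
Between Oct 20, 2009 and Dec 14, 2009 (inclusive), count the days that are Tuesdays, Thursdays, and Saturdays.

24

Oct 20, 2009 is a Tuesday.
That's 56 days from start to end, counting both.
56 = 7 × 8, so the span is exactly 8 full weeks.
Each full week contributes 3 days from the set (Tue, Thu, Sat): 8 × 3 = 24.
Total: 24.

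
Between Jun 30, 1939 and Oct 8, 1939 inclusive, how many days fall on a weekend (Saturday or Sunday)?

30

Jun 30, 1939 is a Friday.
From Jun 30, 1939 to Oct 8, 1939 is 101 days inclusive.
101 = 7 × 14 + 3, so there are 14 full weeks plus 3 extra days.
Each full week contributes 2 weekend days (Sat, Sun): 14 × 2 = 28.
The 3 extra days are Fri, Sat, Sun — 2 of them qualify.
Total: 28 + 2 = 30.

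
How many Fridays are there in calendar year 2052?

52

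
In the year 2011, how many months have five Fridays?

A month has five Fridays exactly when Friday falls within its first (length − 28) days.
Jan: 31 days, starts Sat → 5 of Sat, Sun, Mon
Feb: 28 days, starts Tue → 5 of (none)
Mar: 31 days, starts Tue → 5 of Tue, Wed, Thu
Apr: 30 days, starts Fri → 5 of Fri, Sat ✓
May: 31 days, starts Sun → 5 of Sun, Mon, Tue
Jun: 30 days, starts Wed → 5 of Wed, Thu
Jul: 31 days, starts Fri → 5 of Fri, Sat, Sun ✓
Aug: 31 days, starts Mon → 5 of Mon, Tue, Wed
Sep: 30 days, starts Thu → 5 of Thu, Fri ✓
Oct: 31 days, starts Sat → 5 of Sat, Sun, Mon
Nov: 30 days, starts Tue → 5 of Tue, Wed
Dec: 31 days, starts Thu → 5 of Thu, Fri, Sat ✓
Months with five Fridays: Apr, Jul, Sep, Dec.

4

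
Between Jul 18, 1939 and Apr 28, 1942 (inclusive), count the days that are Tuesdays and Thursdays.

Jul 18, 1939 is a Tuesday.
That's 1016 days from start to end, counting both.
1016 = 7 × 145 + 1, so there are 145 full weeks plus 1 extra day.
Each full week contributes 2 days from the set (Tue, Thu): 145 × 2 = 290.
The 1 extra day is Tuesday — 1 of them qualifies.
Total: 290 + 1 = 291.

291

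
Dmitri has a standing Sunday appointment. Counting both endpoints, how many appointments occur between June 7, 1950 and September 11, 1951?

June 7, 1950 is a Wednesday.
From June 7, 1950 to September 11, 1951 is 462 days inclusive.
462 = 7 × 66, so the span is exactly 66 full weeks.
Each full week contributes one Sunday: 66 so far.

66 Sundays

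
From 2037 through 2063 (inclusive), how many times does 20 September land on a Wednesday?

4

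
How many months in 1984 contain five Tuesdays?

4

A month has five Tuesdays exactly when Tuesday falls within its first (length − 28) days.
Jan: 31 days, starts Sun → 5 of Sun, Mon, Tue ✓
Feb: 29 days, starts Wed → 5 of Wed
Mar: 31 days, starts Thu → 5 of Thu, Fri, Sat
Apr: 30 days, starts Sun → 5 of Sun, Mon
May: 31 days, starts Tue → 5 of Tue, Wed, Thu ✓
Jun: 30 days, starts Fri → 5 of Fri, Sat
Jul: 31 days, starts Sun → 5 of Sun, Mon, Tue ✓
Aug: 31 days, starts Wed → 5 of Wed, Thu, Fri
Sep: 30 days, starts Sat → 5 of Sat, Sun
Oct: 31 days, starts Mon → 5 of Mon, Tue, Wed ✓
Nov: 30 days, starts Thu → 5 of Thu, Fri
Dec: 31 days, starts Sat → 5 of Sat, Sun, Mon
Months with five Tuesdays: Jan, May, Jul, Oct.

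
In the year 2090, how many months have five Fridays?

4

A month has five Fridays exactly when Friday falls within its first (length − 28) days.
Jan: 31 days, starts Sun → 5 of Sun, Mon, Tue
Feb: 28 days, starts Wed → 5 of (none)
Mar: 31 days, starts Wed → 5 of Wed, Thu, Fri ✓
Apr: 30 days, starts Sat → 5 of Sat, Sun
May: 31 days, starts Mon → 5 of Mon, Tue, Wed
Jun: 30 days, starts Thu → 5 of Thu, Fri ✓
Jul: 31 days, starts Sat → 5 of Sat, Sun, Mon
Aug: 31 days, starts Tue → 5 of Tue, Wed, Thu
Sep: 30 days, starts Fri → 5 of Fri, Sat ✓
Oct: 31 days, starts Sun → 5 of Sun, Mon, Tue
Nov: 30 days, starts Wed → 5 of Wed, Thu
Dec: 31 days, starts Fri → 5 of Fri, Sat, Sun ✓
Months with five Fridays: Mar, Jun, Sep, Dec.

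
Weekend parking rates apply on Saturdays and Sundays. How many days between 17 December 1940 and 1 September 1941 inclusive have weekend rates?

74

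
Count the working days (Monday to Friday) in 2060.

January 1, 2060 is a Thursday.
From January 1, 2060 to December 31, 2060 is 366 days inclusive.
366 = 7 × 52 + 2, so there are 52 full weeks plus 2 extra days.
Each full week contributes 5 weekdays (Mon–Fri): 52 × 5 = 260.
The 2 extra days are Thursday, Friday — 2 of them qualify.
Total: 260 + 2 = 262.

262 weekdays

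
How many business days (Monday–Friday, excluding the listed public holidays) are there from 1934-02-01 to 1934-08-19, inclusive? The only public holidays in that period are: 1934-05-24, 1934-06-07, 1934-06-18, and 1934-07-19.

1934-02-01 is a Thursday.
That's 200 days from start to end, counting both.
200 = 7 × 28 + 4, so there are 28 full weeks plus 4 extra days.
Each full week contributes 5 weekdays (Mon–Fri): 28 × 5 = 140.
The 4 extra days are Thursday, Friday, Saturday, Sunday — 2 of them qualify.
Total: 140 + 2 = 142.
Holidays: 1934-05-24 (Thu); 1934-06-07 (Thu); 1934-06-18 (Mon); 1934-07-19 (Thu).
All 4 holidays fall on weekdays, so subtract 4.
Business days: 142 − 4 = 138.

138 business days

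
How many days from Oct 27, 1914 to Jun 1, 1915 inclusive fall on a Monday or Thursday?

Oct 27, 1914 is a Tuesday.
The range spans 218 days (inclusive of both endpoints).
218 = 7 × 31 + 1, so there are 31 full weeks plus 1 extra day.
Each full week contributes 2 days from the set (Mon, Thu): 31 × 2 = 62.
The 1 extra day is Tuesday — none qualify.
Total: 62 + 0 = 62.

62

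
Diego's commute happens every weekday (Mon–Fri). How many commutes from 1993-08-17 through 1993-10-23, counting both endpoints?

49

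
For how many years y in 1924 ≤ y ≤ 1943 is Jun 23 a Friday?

2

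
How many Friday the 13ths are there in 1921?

1

The 13th falls on a Friday when the month's 13th has weekday Fri.
Jan 13 is Thu; Feb 13 is Sun; Mar 13 is Sun; Apr 13 is Wed; May 13 is Fri ✓; Jun 13 is Mon; Jul 13 is Wed; Aug 13 is Sat; Sep 13 is Tue; Oct 13 is Thu; Nov 13 is Sun; Dec 13 is Tue.
Friday the 13ths: May.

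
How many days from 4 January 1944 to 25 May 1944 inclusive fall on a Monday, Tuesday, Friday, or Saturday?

4 January 1944 is a Tuesday.
That's 143 days from start to end, counting both.
143 = 7 × 20 + 3, so there are 20 full weeks plus 3 extra days.
Each full week contributes 4 days from the set (Mon, Tue, Fri, Sat): 20 × 4 = 80.
The 3 extra days are Tuesday, Wednesday, Thursday — 1 of them qualifies.
Total: 80 + 1 = 81.

81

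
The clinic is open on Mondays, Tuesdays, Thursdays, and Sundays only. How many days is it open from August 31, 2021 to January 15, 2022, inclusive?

78

August 31, 2021 is a Tuesday.
From August 31, 2021 to January 15, 2022 is 138 days inclusive.
138 = 7 × 19 + 5, so there are 19 full weeks plus 5 extra days.
Each full week contributes 4 days from the set (Mon, Tue, Thu, Sun): 19 × 4 = 76.
The 5 extra days are Tue, Wed, Thu, Fri, Sat — 2 of them qualify.
Total: 76 + 2 = 78.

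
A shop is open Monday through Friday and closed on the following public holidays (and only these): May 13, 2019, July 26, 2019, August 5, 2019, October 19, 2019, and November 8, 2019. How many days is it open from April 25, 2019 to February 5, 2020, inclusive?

April 25, 2019 is a Thursday.
From April 25, 2019 to February 5, 2020 is 287 days inclusive.
287 = 7 × 41, so the span is exactly 41 full weeks.
Each full week contributes 5 weekdays (Mon–Fri): 41 × 5 = 205.
Holidays: May 13, 2019 (Mon); July 26, 2019 (Fri); August 5, 2019 (Mon); October 19, 2019 (Sat); November 8, 2019 (Fri).
4 of the 5 holidays fall on weekdays; the rest are weekends and were already excluded.
Business days: 205 − 4 = 201.

201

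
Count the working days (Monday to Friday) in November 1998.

1998-11-01 is a Sunday.
The range spans 30 days (inclusive of both endpoints).
30 = 7 × 4 + 2, so there are 4 full weeks plus 2 extra days.
Each full week contributes 5 weekdays (Mon–Fri): 4 × 5 = 20.
The 2 extra days are Sunday, Monday — 1 of them qualifies.
Total: 20 + 1 = 21.

21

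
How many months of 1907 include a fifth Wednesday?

4

A month has five Wednesdays exactly when Wednesday falls within its first (length − 28) days.
Jan: 31 days, starts Tue → 5 of Tue, Wed, Thu ✓
Feb: 28 days, starts Fri → 5 of (none)
Mar: 31 days, starts Fri → 5 of Fri, Sat, Sun
Apr: 30 days, starts Mon → 5 of Mon, Tue
May: 31 days, starts Wed → 5 of Wed, Thu, Fri ✓
Jun: 30 days, starts Sat → 5 of Sat, Sun
Jul: 31 days, starts Mon → 5 of Mon, Tue, Wed ✓
Aug: 31 days, starts Thu → 5 of Thu, Fri, Sat
Sep: 30 days, starts Sun → 5 of Sun, Mon
Oct: 31 days, starts Tue → 5 of Tue, Wed, Thu ✓
Nov: 30 days, starts Fri → 5 of Fri, Sat
Dec: 31 days, starts Sun → 5 of Sun, Mon, Tue
Months with five Wednesdays: Jan, May, Jul, Oct.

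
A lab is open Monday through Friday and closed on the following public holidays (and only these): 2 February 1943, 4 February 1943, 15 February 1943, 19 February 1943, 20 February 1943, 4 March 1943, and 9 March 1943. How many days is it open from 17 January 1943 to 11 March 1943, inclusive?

17 January 1943 is a Sunday.
From 17 January 1943 to 11 March 1943 is 54 days inclusive.
54 = 7 × 7 + 5, so there are 7 full weeks plus 5 extra days.
Each full week contributes 5 weekdays (Mon–Fri): 7 × 5 = 35.
The 5 extra days are Sunday, Monday, Tuesday, Wednesday, Thursday — 4 of them qualify.
Total: 35 + 4 = 39.
Holidays: 2 February 1943 (Tue); 4 February 1943 (Thu); 15 February 1943 (Mon); 19 February 1943 (Fri); 20 February 1943 (Sat); 4 March 1943 (Thu); 9 March 1943 (Tue).
6 of the 7 holidays fall on weekdays; the rest are weekends and were already excluded.
Business days: 39 − 6 = 33.

33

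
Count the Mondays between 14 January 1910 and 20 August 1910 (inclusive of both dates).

14 January 1910 is a Friday.
That's 219 days from start to end, counting both.
219 = 7 × 31 + 2, so there are 31 full weeks plus 2 extra days.
Each full week contributes one Monday: 31 so far.
The 2 extra days are Friday, Saturday — none qualify.
Total: 31 + 0 = 31.

31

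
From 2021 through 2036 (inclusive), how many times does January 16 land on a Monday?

Day of week of January 16 in each year:
2021: Sat, 2022: Sun, 2023: Mon ✓, 2024: Tue, 2025: Thu, 2026: Fri, 2027: Sat, 2028: Sun, 2029: Tue, 2030: Wed, 2031: Thu, 2032: Fri, 2033: Sun, 2034: Mon ✓, 2035: Tue, 2036: Wed
Mondays: 2023, 2034.

2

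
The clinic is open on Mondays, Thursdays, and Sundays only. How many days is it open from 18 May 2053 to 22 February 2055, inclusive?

278

18 May 2053 is a Sunday.
The range spans 646 days (inclusive of both endpoints).
646 = 7 × 92 + 2, so there are 92 full weeks plus 2 extra days.
Each full week contributes 3 days from the set (Mon, Thu, Sun): 92 × 3 = 276.
The 2 extra days are Sun, Mon — 2 of them qualify.
Total: 276 + 2 = 278.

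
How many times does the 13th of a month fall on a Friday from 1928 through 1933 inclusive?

Friday-the-13ths by year:
1928: Jan, Apr, Jul
1929: Sep, Dec
1930: Jun
1931: Feb, Mar, Nov
1932: May
1933: Jan, Oct

12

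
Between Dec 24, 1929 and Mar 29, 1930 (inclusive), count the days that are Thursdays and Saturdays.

28

Dec 24, 1929 is a Tuesday.
The range spans 96 days (inclusive of both endpoints).
96 = 7 × 13 + 5, so there are 13 full weeks plus 5 extra days.
Each full week contributes 2 days from the set (Thu, Sat): 13 × 2 = 26.
The 5 extra days are Tue, Wed, Thu, Fri, Sat — 2 of them qualify.
Total: 26 + 2 = 28.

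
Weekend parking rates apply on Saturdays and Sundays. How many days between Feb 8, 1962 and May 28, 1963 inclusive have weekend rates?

136

Feb 8, 1962 is a Thursday.
That's 475 days from start to end, counting both.
475 = 7 × 67 + 6, so there are 67 full weeks plus 6 extra days.
Each full week contributes 2 weekend days (Sat, Sun): 67 × 2 = 134.
The 6 extra days are Thursday, Friday, Saturday, Sunday, Monday, Tuesday — 2 of them qualify.
Total: 134 + 2 = 136.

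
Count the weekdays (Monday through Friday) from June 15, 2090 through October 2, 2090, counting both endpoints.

June 15, 2090 is a Thursday.
From June 15, 2090 to October 2, 2090 is 110 days inclusive.
110 = 7 × 15 + 5, so there are 15 full weeks plus 5 extra days.
Each full week contributes 5 weekdays (Mon–Fri): 15 × 5 = 75.
The 5 extra days are Thu, Fri, Sat, Sun, Mon — 3 of them qualify.
Total: 75 + 3 = 78.

78 weekdays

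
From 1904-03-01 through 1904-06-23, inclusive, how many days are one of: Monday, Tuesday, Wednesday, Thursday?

67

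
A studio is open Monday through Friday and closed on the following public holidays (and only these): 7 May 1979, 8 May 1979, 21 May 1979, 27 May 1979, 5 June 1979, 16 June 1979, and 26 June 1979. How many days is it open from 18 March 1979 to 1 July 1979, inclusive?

18 March 1979 is a Sunday.
The range spans 106 days (inclusive of both endpoints).
106 = 7 × 15 + 1, so there are 15 full weeks plus 1 extra day.
Each full week contributes 5 weekdays (Mon–Fri): 15 × 5 = 75.
The 1 extra day is Sunday — none qualify.
Total: 75 + 0 = 75.
Holidays: 7 May 1979 (Mon); 8 May 1979 (Tue); 21 May 1979 (Mon); 27 May 1979 (Sun); 5 June 1979 (Tue); 16 June 1979 (Sat); 26 June 1979 (Tue).
5 of the 7 holidays fall on weekdays; the rest are weekends and were already excluded.
Business days: 75 − 5 = 70.

70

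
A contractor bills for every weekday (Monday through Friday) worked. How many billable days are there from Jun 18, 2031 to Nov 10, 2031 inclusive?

104

Jun 18, 2031 is a Wednesday.
That's 146 days from start to end, counting both.
146 = 7 × 20 + 6, so there are 20 full weeks plus 6 extra days.
Each full week contributes 5 weekdays (Mon–Fri): 20 × 5 = 100.
The 6 extra days are Wed, Thu, Fri, Sat, Sun, Mon — 4 of them qualify.
Total: 100 + 4 = 104.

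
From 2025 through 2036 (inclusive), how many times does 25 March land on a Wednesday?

1

Day of week of March 25 in each year:
2025: Tue, 2026: Wed ✓, 2027: Thu, 2028: Sat, 2029: Sun, 2030: Mon, 2031: Tue, 2032: Thu, 2033: Fri, 2034: Sat, 2035: Sun, 2036: Tue
Wednesdays: 2026.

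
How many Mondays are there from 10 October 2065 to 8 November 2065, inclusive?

4

10 October 2065 is a Saturday.
The range spans 30 days (inclusive of both endpoints).
30 = 7 × 4 + 2, so there are 4 full weeks plus 2 extra days.
Each full week contributes one Monday: 4 so far.
The 2 extra days are Saturday, Sunday — none qualify.
Total: 4 + 0 = 4.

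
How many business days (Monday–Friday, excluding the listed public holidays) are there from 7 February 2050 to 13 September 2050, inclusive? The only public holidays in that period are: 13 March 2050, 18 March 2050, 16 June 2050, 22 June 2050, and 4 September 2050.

7 February 2050 is a Monday.
From 7 February 2050 to 13 September 2050 is 219 days inclusive.
219 = 7 × 31 + 2, so there are 31 full weeks plus 2 extra days.
Each full week contributes 5 weekdays (Mon–Fri): 31 × 5 = 155.
The 2 extra days are Monday, Tuesday — 2 of them qualify.
Total: 155 + 2 = 157.
Holidays: 13 March 2050 (Sun); 18 March 2050 (Fri); 16 June 2050 (Thu); 22 June 2050 (Wed); 4 September 2050 (Sun).
3 of the 5 holidays fall on weekdays; the rest are weekends and were already excluded.
Business days: 157 − 3 = 154.

154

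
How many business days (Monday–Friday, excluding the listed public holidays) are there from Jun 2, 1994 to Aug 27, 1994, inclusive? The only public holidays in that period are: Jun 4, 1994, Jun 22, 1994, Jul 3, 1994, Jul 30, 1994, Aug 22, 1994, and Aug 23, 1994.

59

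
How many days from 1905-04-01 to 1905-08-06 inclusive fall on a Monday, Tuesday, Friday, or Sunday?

1905-04-01 is a Saturday.
The range spans 128 days (inclusive of both endpoints).
128 = 7 × 18 + 2, so there are 18 full weeks plus 2 extra days.
Each full week contributes 4 days from the set (Mon, Tue, Fri, Sun): 18 × 4 = 72.
The 2 extra days are Saturday, Sunday — 1 of them qualifies.
Total: 72 + 1 = 73.

73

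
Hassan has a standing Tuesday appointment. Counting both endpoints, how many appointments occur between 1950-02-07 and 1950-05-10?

14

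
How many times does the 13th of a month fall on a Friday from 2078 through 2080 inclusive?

Friday-the-13ths by year:
2078: May
2079: Jan, Oct
2080: Sep, Dec

5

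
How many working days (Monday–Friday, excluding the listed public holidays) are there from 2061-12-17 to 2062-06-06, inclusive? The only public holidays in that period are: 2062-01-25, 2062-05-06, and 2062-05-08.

2061-12-17 is a Saturday.
From 2061-12-17 to 2062-06-06 is 172 days inclusive.
172 = 7 × 24 + 4, so there are 24 full weeks plus 4 extra days.
Each full week contributes 5 weekdays (Mon–Fri): 24 × 5 = 120.
The 4 extra days are Saturday, Sunday, Monday, Tuesday — 2 of them qualify.
Total: 120 + 2 = 122.
Holidays: 2062-01-25 (Wed); 2062-05-06 (Sat); 2062-05-08 (Mon).
2 of the 3 holidays fall on weekdays; the rest are weekends and were already excluded.
Business days: 122 − 2 = 120.

120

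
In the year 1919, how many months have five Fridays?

4

A month has five Fridays exactly when Friday falls within its first (length − 28) days.
Jan: 31 days, starts Wed → 5 of Wed, Thu, Fri ✓
Feb: 28 days, starts Sat → 5 of (none)
Mar: 31 days, starts Sat → 5 of Sat, Sun, Mon
Apr: 30 days, starts Tue → 5 of Tue, Wed
May: 31 days, starts Thu → 5 of Thu, Fri, Sat ✓
Jun: 30 days, starts Sun → 5 of Sun, Mon
Jul: 31 days, starts Tue → 5 of Tue, Wed, Thu
Aug: 31 days, starts Fri → 5 of Fri, Sat, Sun ✓
Sep: 30 days, starts Mon → 5 of Mon, Tue
Oct: 31 days, starts Wed → 5 of Wed, Thu, Fri ✓
Nov: 30 days, starts Sat → 5 of Sat, Sun
Dec: 31 days, starts Mon → 5 of Mon, Tue, Wed
Months with five Fridays: Jan, May, Aug, Oct.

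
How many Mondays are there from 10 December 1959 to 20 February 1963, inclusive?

10 December 1959 is a Thursday.
The range spans 1169 days (inclusive of both endpoints).
1169 = 7 × 167, so the span is exactly 167 full weeks.
Each full week contributes one Monday: 167 so far.

167 Mondays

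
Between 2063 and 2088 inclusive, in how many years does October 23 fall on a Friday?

Day of week of October 23 in each year:
2063: Tue, 2064: Thu, 2065: Fri ✓, 2066: Sat, 2067: Sun, 2068: Tue, 2069: Wed, 2070: Thu, 2071: Fri ✓, 2072: Sun, 2073: Mon, 2074: Tue, 2075: Wed, 2076: Fri ✓, 2077: Sat, 2078: Sun, 2079: Mon, 2080: Wed, 2081: Thu, 2082: Fri ✓, 2083: Sat, 2084: Mon, 2085: Tue, 2086: Wed, 2087: Thu, 2088: Sat
Fridays: 2065, 2071, 2076, 2082.

4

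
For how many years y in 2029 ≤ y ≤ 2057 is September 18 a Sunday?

4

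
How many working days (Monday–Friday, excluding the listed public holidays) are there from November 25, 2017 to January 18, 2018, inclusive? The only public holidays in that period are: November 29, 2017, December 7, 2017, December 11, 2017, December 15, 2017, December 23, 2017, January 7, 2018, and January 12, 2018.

November 25, 2017 is a Saturday.
From November 25, 2017 to January 18, 2018 is 55 days inclusive.
55 = 7 × 7 + 6, so there are 7 full weeks plus 6 extra days.
Each full week contributes 5 weekdays (Mon–Fri): 7 × 5 = 35.
The 6 extra days are Saturday, Sunday, Monday, Tuesday, Wednesday, Thursday — 4 of them qualify.
Total: 35 + 4 = 39.
Holidays: November 29, 2017 (Wed); December 7, 2017 (Thu); December 11, 2017 (Mon); December 15, 2017 (Fri); December 23, 2017 (Sat); January 7, 2018 (Sun); January 12, 2018 (Fri).
5 of the 7 holidays fall on weekdays; the rest are weekends and were already excluded.
Business days: 39 − 5 = 34.

34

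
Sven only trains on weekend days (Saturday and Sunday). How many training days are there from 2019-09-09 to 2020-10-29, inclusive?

118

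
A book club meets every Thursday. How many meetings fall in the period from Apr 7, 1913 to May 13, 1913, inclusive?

Apr 7, 1913 is a Monday.
That's 37 days from start to end, counting both.
37 = 7 × 5 + 2, so there are 5 full weeks plus 2 extra days.
Each full week contributes one Thursday: 5 so far.
The 2 extra days are Monday, Tuesday — none qualify.
Total: 5 + 0 = 5.

5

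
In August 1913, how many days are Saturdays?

5

August 1, 1913 is a Friday.
The range spans 31 days (inclusive of both endpoints).
31 = 7 × 4 + 3, so there are 4 full weeks plus 3 extra days.
Each full week contributes one Saturday: 4 so far.
The 3 extra days are Friday, Saturday, Sunday — 1 of them qualifies.
Total: 4 + 1 = 5.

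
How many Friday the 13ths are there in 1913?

The 13th falls on a Friday when the month's 13th has weekday Fri.
Jan 13 is Mon; Feb 13 is Thu; Mar 13 is Thu; Apr 13 is Sun; May 13 is Tue; Jun 13 is Fri ✓; Jul 13 is Sun; Aug 13 is Wed; Sep 13 is Sat; Oct 13 is Mon; Nov 13 is Thu; Dec 13 is Sat.
Friday the 13ths: Jun.

1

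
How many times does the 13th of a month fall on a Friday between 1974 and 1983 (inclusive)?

16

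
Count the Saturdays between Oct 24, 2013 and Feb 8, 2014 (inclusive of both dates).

Oct 24, 2013 is a Thursday.
The range spans 108 days (inclusive of both endpoints).
108 = 7 × 15 + 3, so there are 15 full weeks plus 3 extra days.
Each full week contributes one Saturday: 15 so far.
The 3 extra days are Thursday, Friday, Saturday — 1 of them qualifies.
Total: 15 + 1 = 16.

16 Saturdays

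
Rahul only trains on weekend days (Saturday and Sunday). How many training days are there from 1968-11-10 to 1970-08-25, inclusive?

187

1968-11-10 is a Sunday.
That's 654 days from start to end, counting both.
654 = 7 × 93 + 3, so there are 93 full weeks plus 3 extra days.
Each full week contributes 2 weekend days (Sat, Sun): 93 × 2 = 186.
The 3 extra days are Sun, Mon, Tue — 1 of them qualifies.
Total: 186 + 1 = 187.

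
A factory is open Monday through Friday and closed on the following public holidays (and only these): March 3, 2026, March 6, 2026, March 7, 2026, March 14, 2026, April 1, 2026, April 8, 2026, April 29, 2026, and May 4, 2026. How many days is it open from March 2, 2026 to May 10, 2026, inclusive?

March 2, 2026 is a Monday.
The range spans 70 days (inclusive of both endpoints).
70 = 7 × 10, so the span is exactly 10 full weeks.
Each full week contributes 5 weekdays (Mon–Fri): 10 × 5 = 50.
Total: 50.
Holidays: March 3, 2026 (Tue); March 6, 2026 (Fri); March 7, 2026 (Sat); March 14, 2026 (Sat); April 1, 2026 (Wed); April 8, 2026 (Wed); April 29, 2026 (Wed); May 4, 2026 (Mon).
6 of the 8 holidays fall on weekdays; the rest are weekends and were already excluded.
Business days: 50 − 6 = 44.

44 working days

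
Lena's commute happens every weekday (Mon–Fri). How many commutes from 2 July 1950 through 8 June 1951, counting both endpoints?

245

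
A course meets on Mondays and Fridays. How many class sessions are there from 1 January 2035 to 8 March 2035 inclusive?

19

1 January 2035 is a Monday.
The range spans 67 days (inclusive of both endpoints).
67 = 7 × 9 + 4, so there are 9 full weeks plus 4 extra days.
Each full week contributes 2 days from the set (Mon, Fri): 9 × 2 = 18.
The 4 extra days are Mon, Tue, Wed, Thu — 1 of them qualifies.
Total: 18 + 1 = 19.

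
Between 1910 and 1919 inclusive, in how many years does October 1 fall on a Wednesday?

2

Day of week of October 1 in each year:
1910: Sat, 1911: Sun, 1912: Tue, 1913: Wed ✓, 1914: Thu, 1915: Fri, 1916: Sun, 1917: Mon, 1918: Tue, 1919: Wed ✓
Wednesdays: 1913, 1919.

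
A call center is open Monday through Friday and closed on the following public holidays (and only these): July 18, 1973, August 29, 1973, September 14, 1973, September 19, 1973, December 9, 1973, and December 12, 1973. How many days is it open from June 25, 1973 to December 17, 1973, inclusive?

June 25, 1973 is a Monday.
From June 25, 1973 to December 17, 1973 is 176 days inclusive.
176 = 7 × 25 + 1, so there are 25 full weeks plus 1 extra day.
Each full week contributes 5 weekdays (Mon–Fri): 25 × 5 = 125.
The 1 extra day is Mon — 1 of them qualifies.
Total: 125 + 1 = 126.
Holidays: July 18, 1973 (Wed); August 29, 1973 (Wed); September 14, 1973 (Fri); September 19, 1973 (Wed); December 9, 1973 (Sun); December 12, 1973 (Wed).
5 of the 6 holidays fall on weekdays; the rest are weekends and were already excluded.
Business days: 126 − 5 = 121.

121 business days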